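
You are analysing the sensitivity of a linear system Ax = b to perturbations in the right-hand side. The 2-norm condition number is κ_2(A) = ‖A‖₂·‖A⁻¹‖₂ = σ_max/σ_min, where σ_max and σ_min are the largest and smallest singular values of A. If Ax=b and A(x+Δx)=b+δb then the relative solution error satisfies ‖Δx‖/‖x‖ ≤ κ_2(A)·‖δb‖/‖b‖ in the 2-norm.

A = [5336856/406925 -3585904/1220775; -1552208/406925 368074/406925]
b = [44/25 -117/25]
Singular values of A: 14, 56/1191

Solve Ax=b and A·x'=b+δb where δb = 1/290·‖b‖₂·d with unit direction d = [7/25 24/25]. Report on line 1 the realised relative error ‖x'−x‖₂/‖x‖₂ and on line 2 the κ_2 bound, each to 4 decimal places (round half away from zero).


0.0043
1.0267

σ_max = 14, σ_min = 56/1191
κ = σ_max/σ_min = 14/(56/1191) = 297.7500
bound on ‖Δx‖/‖x‖: κ·ε = 297.7500·1/290 = 1.0267
solve Ax = b  →  x = [-18.4652 -83.0436]
‖b‖₂ = 5.0000 and ‖x‖₂ = 85.0717
δb = ε·‖b‖·d = [0.0048 0.0166]; solving A·Δx = δb gives ‖Δx‖ = 0.3667
dividing the unrounded norms, ‖Δx‖/‖x‖ = 0.0043
realised/bound (from unrounded values) ≈ 0.0042


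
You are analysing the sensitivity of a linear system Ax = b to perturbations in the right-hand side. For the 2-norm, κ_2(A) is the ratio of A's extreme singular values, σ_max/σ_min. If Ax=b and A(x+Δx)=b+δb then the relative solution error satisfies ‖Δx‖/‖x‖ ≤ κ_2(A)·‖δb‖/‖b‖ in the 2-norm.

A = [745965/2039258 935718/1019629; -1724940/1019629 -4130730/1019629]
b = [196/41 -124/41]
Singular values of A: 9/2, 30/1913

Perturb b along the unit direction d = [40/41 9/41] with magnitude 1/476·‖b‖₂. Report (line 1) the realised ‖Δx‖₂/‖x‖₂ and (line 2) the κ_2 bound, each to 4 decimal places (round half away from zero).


from the listed singular values, σ₁ = 9/2, σ_n = 30/1913
κ_2(A) = (9/2) / (30/1913) = 286.9500
κ_2(A)·‖δb‖/‖b‖ = 0.6028
solve Ax = b  →  x = [-235.1043 98.9231]
‖b‖₂ = 5.6569 and ‖x‖₂ = 255.0682
with δb = [0.0116 0.0026], A·Δx = δb → ‖Δx‖ = 0.7578
dividing the unrounded norms, ‖Δx‖/‖x‖ = 0.0030
tightness: 0.0030 against a bound of 0.6028 (unrounded ratio ≈ 0.0049)

0.0030
0.6028


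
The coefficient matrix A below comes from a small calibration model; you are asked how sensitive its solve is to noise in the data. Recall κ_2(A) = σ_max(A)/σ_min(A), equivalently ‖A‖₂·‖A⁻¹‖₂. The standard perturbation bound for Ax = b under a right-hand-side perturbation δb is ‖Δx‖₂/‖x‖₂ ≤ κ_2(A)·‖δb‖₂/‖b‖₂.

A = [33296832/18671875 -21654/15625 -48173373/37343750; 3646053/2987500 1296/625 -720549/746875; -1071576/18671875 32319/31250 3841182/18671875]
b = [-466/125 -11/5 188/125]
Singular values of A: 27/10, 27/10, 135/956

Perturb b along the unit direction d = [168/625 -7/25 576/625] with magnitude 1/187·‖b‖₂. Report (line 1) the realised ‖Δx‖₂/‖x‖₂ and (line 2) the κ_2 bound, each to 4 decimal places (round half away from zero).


from the listed singular values, σ₁ = 27/10, σ_n = 135/956
κ = σ_max/σ_min = (27/10)/(135/956) = 19.1200
perturbation bound = 19.1200·1/187 = 0.1022
solve Ax = b  →  x = [2.9452 0.2963 6.6430]
2-norm of b is 4.5826; of x, 7.2726
re-solving with b+δb shifts x by Δx of norm 0.1735
realised ‖Δx‖/‖x‖ = 0.0239
so the bound overstates the realised error by a factor of ≈ 4.2849 (computed from the unrounded values)

0.0239
0.1022


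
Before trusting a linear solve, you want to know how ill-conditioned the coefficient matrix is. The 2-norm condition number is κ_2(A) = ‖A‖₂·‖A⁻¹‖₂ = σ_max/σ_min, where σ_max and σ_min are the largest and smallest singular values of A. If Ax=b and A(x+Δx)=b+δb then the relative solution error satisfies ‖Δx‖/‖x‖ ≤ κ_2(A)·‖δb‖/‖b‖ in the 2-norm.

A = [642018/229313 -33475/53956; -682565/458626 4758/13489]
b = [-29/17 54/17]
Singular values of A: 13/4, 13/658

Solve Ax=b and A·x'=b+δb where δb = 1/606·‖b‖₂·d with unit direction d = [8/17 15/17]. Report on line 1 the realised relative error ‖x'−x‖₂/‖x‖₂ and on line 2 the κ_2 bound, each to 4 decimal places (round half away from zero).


from the listed singular values, σ₁ = 13/4, σ_n = 13/658
condition number: (13/4) ÷ (13/658) = 164.5000
perturbation bound = 164.5000·1/606 = 0.2715
solve Ax = b  →  x = [21.3208 98.9644]
‖b‖₂ = 3.6056 and ‖x‖₂ = 101.2350
δb = ε·‖b‖·d = [0.0028 0.0052]; solving A·Δx = δb gives ‖Δx‖ = 0.3011
relative error = 0.0030
tightness: 0.0030 against a bound of 0.2715 (unrounded ratio ≈ 0.0110)

0.0030
0.2715


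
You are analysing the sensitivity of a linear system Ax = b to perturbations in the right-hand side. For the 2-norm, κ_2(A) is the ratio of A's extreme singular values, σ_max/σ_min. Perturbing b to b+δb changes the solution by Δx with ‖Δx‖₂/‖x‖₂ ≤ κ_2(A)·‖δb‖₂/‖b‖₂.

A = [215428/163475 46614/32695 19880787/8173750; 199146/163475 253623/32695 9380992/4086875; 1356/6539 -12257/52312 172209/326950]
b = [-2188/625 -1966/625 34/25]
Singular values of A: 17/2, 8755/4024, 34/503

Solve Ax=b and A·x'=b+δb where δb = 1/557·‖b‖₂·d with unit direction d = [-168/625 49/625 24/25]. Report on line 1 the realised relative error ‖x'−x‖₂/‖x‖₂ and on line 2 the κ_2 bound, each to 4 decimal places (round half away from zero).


σ_max = 17/2, σ_min = 34/503
κ_2(A) = (17/2) / (34/503) = 125.7500
worst-case relative error ≤ 125.7500 × 1/557 = 0.2258
solve Ax = b  →  x = [-26.5918 -0.0808 13.0155]
2-norm of b is 4.8990; of x, 29.6063
with δb = [-0.0024 0.0007 0.0084], A·Δx = δb → ‖Δx‖ = 0.1301
relative error = 0.0044
tightness: 0.0044 against a bound of 0.2258 (unrounded ratio ≈ 0.0195)

0.0044
0.2258


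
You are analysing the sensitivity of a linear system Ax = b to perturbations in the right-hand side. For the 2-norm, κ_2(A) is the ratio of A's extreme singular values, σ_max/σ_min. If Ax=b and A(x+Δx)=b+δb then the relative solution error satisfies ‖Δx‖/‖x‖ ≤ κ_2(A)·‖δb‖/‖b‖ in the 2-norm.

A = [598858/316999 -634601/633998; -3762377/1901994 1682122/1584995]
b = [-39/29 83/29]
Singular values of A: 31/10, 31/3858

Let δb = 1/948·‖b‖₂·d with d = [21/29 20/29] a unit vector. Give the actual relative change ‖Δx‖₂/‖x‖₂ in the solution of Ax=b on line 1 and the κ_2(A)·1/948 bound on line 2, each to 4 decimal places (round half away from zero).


0.0033
0.4070

largest singular value 31/10, smallest 31/3858
κ = σ_max/σ_min = (31/10)/(31/3858) = 385.8000
perturbation bound = 385.8000·1/948 = 0.4070
solve Ax = b  →  x = [57.7116 110.2657]
‖b‖₂ = 3.1623 and ‖x‖₂ = 124.4554
with δb = [0.0024 0.0023], A·Δx = δb → ‖Δx‖ = 0.4151
realised ‖Δx‖/‖x‖ = 0.0033
realised/bound (from unrounded values) ≈ 0.0082


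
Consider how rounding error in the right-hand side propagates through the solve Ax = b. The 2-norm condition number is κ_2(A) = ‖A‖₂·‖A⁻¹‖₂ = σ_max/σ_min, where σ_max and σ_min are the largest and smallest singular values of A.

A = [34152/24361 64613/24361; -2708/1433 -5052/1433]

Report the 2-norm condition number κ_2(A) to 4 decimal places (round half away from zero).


AᵀA = [3285672400/593458321 6160419000/593458321; 6160419000/593458321 11550901225/593458321]; tr = 51337625/2053489, det = 10000/2053489
eigenvalues of AᵀA: λ = (tr ± √(tr²−4·det))/2 = 25, 400/2053489
κ_2(A) = √(λ_max/λ_min) = √(25 / (400/2053489)) = 358.2500

358.2500


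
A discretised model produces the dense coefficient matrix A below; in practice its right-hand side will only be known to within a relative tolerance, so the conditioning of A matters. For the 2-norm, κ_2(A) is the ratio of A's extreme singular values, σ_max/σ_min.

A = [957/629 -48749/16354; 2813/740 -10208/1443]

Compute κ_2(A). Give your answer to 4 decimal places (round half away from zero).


AᵀA = [2653187641/158256400 -373009571/11869230; -373009571/11869230 839332297/14243076]; tr = 373051621/4928400, det = 707281/2190400
solving λ² − 373051621/4928400·λ + 707281/2190400 = 0 gives λ = 7569/100, 841/197136
so κ_2 = √((7569/100) / (841/197136)) = 133.2000

133.2000


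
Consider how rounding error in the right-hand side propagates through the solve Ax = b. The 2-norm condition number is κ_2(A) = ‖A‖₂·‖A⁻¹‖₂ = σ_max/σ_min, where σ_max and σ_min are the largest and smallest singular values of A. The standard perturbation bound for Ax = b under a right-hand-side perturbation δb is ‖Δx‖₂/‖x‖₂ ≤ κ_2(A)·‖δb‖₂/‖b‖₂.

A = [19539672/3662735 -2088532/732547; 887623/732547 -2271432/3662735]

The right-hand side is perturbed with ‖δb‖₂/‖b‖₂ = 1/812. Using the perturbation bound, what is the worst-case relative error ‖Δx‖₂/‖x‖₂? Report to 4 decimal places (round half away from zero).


AᵀA = [238843335289/7980742225 -5095229688/319229689; -5095229688/319229689 67940839504/7980742225]; tr = 1061536937/27615025, det = 14776336/690375625
eigenvalues of AᵀA: λ = (tr ± √(tr²−4·det))/2 = 961/25, 15376/27615025
σ_max=√(961/25)=(31/5), σ_min=√(15376/27615025)=(124/5255) → κ = 262.7500
bound on ‖Δx‖/‖x‖: κ·ε = 262.7500·1/812 = 0.3236

0.3236


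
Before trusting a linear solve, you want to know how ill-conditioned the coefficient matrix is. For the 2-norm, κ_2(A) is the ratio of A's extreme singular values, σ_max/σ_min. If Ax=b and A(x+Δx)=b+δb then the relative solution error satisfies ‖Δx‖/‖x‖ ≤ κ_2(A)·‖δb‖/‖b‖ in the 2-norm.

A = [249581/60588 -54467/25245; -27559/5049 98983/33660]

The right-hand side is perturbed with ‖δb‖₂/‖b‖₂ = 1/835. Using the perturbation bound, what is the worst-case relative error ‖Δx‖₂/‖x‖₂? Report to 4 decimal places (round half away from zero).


M = AᵀA = [171658456825/3670905744 -1907239040/76477203; -1907239040/76477203 5425806961/407878416]. tr(M)=381471833/6351048, det(M)=23088025/203233536
λ_max, λ_min = (381471833/6351048 ± √2273475472312576/630247042161)/2 = 961/16, 24025/12702096
so κ_2 = √((961/16) / (24025/12702096)) = 178.2000
bound on ‖Δx‖/‖x‖: κ·ε = 178.2000·1/835 = 0.2134

0.2134


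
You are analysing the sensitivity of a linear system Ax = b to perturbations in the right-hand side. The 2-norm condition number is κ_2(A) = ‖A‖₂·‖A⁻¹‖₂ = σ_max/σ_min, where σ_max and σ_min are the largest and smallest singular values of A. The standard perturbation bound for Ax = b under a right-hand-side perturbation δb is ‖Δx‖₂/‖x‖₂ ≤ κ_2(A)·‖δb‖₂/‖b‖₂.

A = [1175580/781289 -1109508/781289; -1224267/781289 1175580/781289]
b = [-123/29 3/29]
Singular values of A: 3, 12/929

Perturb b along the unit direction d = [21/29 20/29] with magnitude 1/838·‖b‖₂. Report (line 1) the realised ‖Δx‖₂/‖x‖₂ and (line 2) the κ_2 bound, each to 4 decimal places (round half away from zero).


from the listed singular values, σ₁ = 3, σ_n = 12/929
condition number: 3 ÷ (12/929) = 232.2500
worst-case relative error ≤ 232.2500 × 1/838 = 0.2771
solve Ax = b  →  x = [-160.8966 -167.4914]
‖b‖ = 4.2426, ‖x‖ = 232.2522
Δx = A⁻¹·δb where δb = 1/838·4.2426·d; ‖Δx‖ = 0.3919
relative error = 0.0017
so the bound overstates the realised error by a factor of ≈ 164.2271 (computed from the unrounded values)

0.0017
0.2771


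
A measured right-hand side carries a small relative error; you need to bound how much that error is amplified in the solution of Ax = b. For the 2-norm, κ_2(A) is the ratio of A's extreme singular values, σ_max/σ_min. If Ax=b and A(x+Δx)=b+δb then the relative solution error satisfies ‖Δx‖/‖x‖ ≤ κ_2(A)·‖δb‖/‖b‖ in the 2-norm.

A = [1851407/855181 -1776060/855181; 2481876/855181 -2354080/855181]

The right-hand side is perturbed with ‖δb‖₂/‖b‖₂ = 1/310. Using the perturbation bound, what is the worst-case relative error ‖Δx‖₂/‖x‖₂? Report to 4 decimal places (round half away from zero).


M = AᵀA = [9587416359025/731334542761 -9130744570500/731334542761; -9130744570500/731334542761 8696081770000/731334542761]. tr(M)=21740188025/869601121, det(M)=4000000/869601121
char-poly roots: 25 and 160000/869601121
κ = σ_max/σ_min = 5/(400/29489) = 368.6125
worst-case relative error ≤ 368.6125 × 1/310 = 1.1891

1.1891


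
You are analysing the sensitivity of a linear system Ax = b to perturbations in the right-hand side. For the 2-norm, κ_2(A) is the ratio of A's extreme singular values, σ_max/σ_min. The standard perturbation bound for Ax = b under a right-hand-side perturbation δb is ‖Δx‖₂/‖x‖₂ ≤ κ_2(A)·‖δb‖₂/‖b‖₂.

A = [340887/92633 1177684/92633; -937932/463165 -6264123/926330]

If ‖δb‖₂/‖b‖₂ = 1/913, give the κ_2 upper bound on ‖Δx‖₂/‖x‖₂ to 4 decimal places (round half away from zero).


form AᵀA = [13096246041/742290025 44893044462/742290025; 44893044462/742290025 615685803961/2969160100] with trace 26722831525/118766404 and determinant 87890625/118766404
solving λ² − 26722831525/118766404·λ + 87890625/118766404 = 0 gives λ = 225, 390625/118766404
so κ_2 = √(225 / (390625/118766404)) = 261.5520
perturbation bound = 261.5520·1/913 = 0.2865

0.2865


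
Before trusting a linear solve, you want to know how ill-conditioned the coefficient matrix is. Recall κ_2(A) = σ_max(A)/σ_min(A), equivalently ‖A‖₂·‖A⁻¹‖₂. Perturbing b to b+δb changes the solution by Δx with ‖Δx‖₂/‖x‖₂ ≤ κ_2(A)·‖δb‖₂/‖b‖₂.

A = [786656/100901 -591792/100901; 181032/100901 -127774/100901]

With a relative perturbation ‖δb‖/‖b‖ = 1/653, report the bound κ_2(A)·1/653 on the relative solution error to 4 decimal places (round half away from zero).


M = AᵀA = [387626560/6056521 -290700720/6056521; -290700720/6056521 218051140/6056521]. tr(M)=605677700/6056521, det(M)=2560000/6056521
eigenvalues of AᵀA: λ = (tr ± √(tr²−4·det))/2 = 100, 25600/6056521
κ_2(A) = √(λ_max/λ_min) = √(100 / (25600/6056521)) = 153.8125
worst-case relative error ≤ 153.8125 × 1/653 = 0.2355

0.2355


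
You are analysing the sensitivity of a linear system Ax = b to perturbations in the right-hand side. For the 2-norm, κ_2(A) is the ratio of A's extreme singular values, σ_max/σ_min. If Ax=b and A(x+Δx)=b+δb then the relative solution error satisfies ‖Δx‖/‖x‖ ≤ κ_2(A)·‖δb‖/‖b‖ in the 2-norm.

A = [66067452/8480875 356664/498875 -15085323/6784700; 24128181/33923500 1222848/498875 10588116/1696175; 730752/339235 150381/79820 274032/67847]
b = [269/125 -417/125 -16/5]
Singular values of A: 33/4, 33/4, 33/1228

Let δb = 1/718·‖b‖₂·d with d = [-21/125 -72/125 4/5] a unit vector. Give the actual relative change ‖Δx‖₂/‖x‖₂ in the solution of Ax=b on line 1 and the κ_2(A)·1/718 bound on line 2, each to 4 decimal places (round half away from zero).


largest singular value 33/4, smallest 33/1228
κ_2(A) = (33/4) / (33/1228) = 307.0000
perturbation bound = 307.0000·1/718 = 0.4276
solve Ax = b  →  x = [-6.6250 34.1632 -13.1946]
2-norm of b is 5.0990; of x, 37.2171
Δx = A⁻¹·δb where δb = 1/718·5.0990·d; ‖Δx‖ = 0.2643
relative error = 0.0071
so the bound overstates the realised error by a factor of ≈ 60.2156 (computed from the unrounded values)

0.0071
0.4276


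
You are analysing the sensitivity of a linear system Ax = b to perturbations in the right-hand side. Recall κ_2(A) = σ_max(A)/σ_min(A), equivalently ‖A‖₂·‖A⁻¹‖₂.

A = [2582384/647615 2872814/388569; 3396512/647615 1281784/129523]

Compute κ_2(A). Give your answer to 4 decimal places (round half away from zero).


285.7125

form AᵀA = [728200035584/16776207529 4095898624160/50328622587; 4095898624160/50328622587 23039792282500/150985867761] with trace 102399974404/522442449 and determinant 245862400/522442449
solving λ² − 102399974404/522442449·λ + 245862400/522442449 = 0 gives λ = 196, 1254400/522442449
κ = σ_max/σ_min = 14/(1120/22857) = 285.7125


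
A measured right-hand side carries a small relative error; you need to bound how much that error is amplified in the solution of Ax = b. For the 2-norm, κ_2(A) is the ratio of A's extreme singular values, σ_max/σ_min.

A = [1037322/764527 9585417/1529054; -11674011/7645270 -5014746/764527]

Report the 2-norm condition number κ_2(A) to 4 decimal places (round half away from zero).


form AᵀA = [289995512481/69500776900 64362675168/3475038845; 64362675168/3475038845 228859606233/2780031076] with trace 1788068313/20672450 and determinant 74805201/165379600
solving λ² − 1788068313/20672450·λ + 74805201/165379600 = 0 gives λ = 8649/100, 8649/1653796
so κ_2 = √((8649/100) / (8649/1653796)) = 128.6000

128.6000


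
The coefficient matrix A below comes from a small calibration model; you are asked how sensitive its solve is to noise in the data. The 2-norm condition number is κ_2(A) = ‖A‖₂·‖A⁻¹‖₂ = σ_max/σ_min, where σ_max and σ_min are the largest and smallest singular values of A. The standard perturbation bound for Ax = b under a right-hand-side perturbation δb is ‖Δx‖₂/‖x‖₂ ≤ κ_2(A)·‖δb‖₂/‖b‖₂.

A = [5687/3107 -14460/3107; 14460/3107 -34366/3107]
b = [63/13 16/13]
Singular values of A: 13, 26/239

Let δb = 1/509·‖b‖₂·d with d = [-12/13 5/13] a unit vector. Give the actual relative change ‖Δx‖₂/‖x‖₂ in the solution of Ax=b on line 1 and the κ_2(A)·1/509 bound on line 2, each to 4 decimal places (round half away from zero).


0.0025
0.2348

σ_max = 13, σ_min = 26/239
condition number: 13 ÷ (26/239) = 119.5000
worst-case relative error ≤ 119.5000 × 1/509 = 0.2348
solve Ax = b  →  x = [-33.8521 -14.3550]
‖b‖₂ = 5.0000 and ‖x‖₂ = 36.7700
δb = ε·‖b‖·d = [-0.0091 0.0038]; solving A·Δx = δb gives ‖Δx‖ = 0.0903
dividing the unrounded norms, ‖Δx‖/‖x‖ = 0.0025
so the bound overstates the realised error by a factor of ≈ 95.6019 (computed from the unrounded values)


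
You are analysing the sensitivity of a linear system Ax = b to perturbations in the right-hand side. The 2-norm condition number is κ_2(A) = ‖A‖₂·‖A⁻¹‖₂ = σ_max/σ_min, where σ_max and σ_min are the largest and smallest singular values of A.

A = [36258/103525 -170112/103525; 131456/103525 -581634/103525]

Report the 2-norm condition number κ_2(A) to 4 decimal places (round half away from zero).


M = AᵀA = [29752516/17147881 -132203520/17147881; -132203520/17147881 587577924/17147881]. tr(M)=367240/10201, det(M)=144/10201
λ_max, λ_min = (367240/10201 ± √134859341824/104060401)/2 = 36, 4/10201
κ_2(A) = √(λ_max/λ_min) = √(36 / (4/10201)) = 303.0000

303.0000


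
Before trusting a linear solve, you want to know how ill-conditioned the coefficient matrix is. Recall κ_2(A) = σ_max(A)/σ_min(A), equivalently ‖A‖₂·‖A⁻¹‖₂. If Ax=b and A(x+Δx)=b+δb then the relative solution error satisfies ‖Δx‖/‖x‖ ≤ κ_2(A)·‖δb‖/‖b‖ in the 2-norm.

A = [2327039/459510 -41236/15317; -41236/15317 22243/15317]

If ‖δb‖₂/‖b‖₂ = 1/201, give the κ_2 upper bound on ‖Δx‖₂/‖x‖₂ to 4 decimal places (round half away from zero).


M = AᵀA = [24032793889/730620900 -213623098/12177015; -213623098/12177015 7595705/811801]. tr(M)=106812901/2528100, det(M)=28561/2528100
char-poly roots: 169/4 and 169/632025
so κ_2 = √((169/4) / (169/632025)) = 397.5000
bound on ‖Δx‖/‖x‖: κ·ε = 397.5000·1/201 = 1.9776

1.9776


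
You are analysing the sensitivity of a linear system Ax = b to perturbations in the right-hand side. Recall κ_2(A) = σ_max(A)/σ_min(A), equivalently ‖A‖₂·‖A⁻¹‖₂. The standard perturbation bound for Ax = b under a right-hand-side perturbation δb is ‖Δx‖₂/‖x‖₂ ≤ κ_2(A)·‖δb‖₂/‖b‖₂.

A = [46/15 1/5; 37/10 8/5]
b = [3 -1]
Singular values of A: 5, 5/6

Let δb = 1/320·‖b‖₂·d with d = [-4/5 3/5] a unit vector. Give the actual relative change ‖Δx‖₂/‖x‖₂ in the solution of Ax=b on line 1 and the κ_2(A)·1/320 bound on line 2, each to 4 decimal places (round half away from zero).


0.0033
0.0188

largest singular value 5, smallest 5/6
κ_2(A) = 5 / (5/6) = 6.0000
worst-case relative error ≤ 6.0000 × 1/320 = 0.0188
solve Ax = b  →  x = [1.2000 -3.4000]
‖b‖₂ = 3.1623 and ‖x‖₂ = 3.6056
re-solving with b+δb shifts x by Δx of norm 0.0119
dividing the unrounded norms, ‖Δx‖/‖x‖ = 0.0033
realised/bound (from unrounded values) ≈ 0.1754


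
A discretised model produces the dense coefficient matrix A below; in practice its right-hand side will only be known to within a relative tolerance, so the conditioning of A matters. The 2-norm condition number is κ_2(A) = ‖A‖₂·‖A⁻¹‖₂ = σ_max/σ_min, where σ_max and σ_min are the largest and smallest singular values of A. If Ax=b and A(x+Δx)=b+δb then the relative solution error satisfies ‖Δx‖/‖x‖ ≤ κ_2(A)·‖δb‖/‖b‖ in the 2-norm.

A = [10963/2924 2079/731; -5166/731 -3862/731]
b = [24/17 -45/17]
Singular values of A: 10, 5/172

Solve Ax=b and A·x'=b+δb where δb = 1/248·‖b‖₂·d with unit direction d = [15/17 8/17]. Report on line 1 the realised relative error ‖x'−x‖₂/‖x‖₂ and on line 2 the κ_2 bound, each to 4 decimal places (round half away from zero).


σ_max = 10, σ_min = 5/172
κ_2(A) = 10 / (5/172) = 344.0000
perturbation bound = 344.0000·1/248 = 1.3871
solve Ax = b  →  x = [0.2400 0.1800]
2-norm of b is 3.0000; of x, 0.3000
Δx = A⁻¹·δb where δb = 1/248·3.0000·d; ‖Δx‖ = 0.4161
relative error = 1.3871
realised/bound = 1 exactly: the bound is attained for this b and d

1.3871
1.3871


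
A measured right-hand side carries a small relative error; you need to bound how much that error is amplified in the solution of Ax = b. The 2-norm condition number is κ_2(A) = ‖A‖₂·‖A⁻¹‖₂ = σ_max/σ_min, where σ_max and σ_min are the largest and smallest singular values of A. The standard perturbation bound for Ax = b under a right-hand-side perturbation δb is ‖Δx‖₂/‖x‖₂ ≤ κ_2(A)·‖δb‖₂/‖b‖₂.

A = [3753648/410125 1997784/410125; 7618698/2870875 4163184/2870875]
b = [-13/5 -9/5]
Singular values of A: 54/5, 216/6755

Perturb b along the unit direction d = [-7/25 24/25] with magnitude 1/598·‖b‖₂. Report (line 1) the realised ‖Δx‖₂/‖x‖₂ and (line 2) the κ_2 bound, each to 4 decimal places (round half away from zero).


0.0053
0.5648

largest singular value 54/5, smallest 216/6755
condition number: (54/5) ÷ (216/6755) = 337.7500
perturbation bound = 337.7500·1/598 = 0.5648
solve Ax = b  →  x = [14.4717 -27.7247]
‖b‖ = 3.1623, ‖x‖ = 31.2744
Δx = A⁻¹·δb where δb = 1/598·3.1623·d; ‖Δx‖ = 0.1654
dividing the unrounded norms, ‖Δx‖/‖x‖ = 0.0053
so the bound overstates the realised error by a factor of ≈ 106.8101 (computed from the unrounded values)


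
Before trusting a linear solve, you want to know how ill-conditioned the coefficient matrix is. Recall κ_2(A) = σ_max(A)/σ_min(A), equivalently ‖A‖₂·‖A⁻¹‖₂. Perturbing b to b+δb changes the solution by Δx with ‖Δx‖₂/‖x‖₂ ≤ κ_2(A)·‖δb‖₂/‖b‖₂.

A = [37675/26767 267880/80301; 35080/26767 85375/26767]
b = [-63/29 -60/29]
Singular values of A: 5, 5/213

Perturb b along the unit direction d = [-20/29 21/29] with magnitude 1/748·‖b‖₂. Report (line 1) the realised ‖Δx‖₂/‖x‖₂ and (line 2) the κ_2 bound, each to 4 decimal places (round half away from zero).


0.2848
0.2848

σ_max = 5, σ_min = 5/213
condition number: 5 ÷ (5/213) = 213.0000
bound on ‖Δx‖/‖x‖: κ·ε = 213.0000·1/748 = 0.2848
solve Ax = b  →  x = [-0.2308 -0.5538]
‖b‖ = 3.0000, ‖x‖ = 0.6000
re-solving with b+δb shifts x by Δx of norm 0.1709
dividing the unrounded norms, ‖Δx‖/‖x‖ = 0.2848
realised/bound = 1 exactly: the bound is attained for this b and d


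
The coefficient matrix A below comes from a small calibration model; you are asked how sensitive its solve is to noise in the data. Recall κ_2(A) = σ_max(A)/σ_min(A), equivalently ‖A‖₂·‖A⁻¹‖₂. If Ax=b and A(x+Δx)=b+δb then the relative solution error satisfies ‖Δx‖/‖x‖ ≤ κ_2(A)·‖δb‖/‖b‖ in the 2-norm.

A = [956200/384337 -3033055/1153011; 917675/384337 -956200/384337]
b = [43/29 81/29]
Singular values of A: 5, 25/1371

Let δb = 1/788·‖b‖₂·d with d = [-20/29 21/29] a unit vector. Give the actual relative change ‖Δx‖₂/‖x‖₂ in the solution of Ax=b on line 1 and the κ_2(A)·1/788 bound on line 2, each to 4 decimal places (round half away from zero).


0.0040
0.3480

from the listed singular values, σ₁ = 5, σ_n = 25/1371
κ = σ_max/σ_min = 5/(25/1371) = 274.2000
κ_2(A)·‖δb‖/‖b‖ = 0.3480
solve Ax = b  →  x = [40.1255 37.3862]
2-norm of b is 3.1623; of x, 54.8433
with δb = [-0.0028 0.0029], A·Δx = δb → ‖Δx‖ = 0.2201
relative error = 0.0040
realised/bound (from unrounded values) ≈ 0.0115


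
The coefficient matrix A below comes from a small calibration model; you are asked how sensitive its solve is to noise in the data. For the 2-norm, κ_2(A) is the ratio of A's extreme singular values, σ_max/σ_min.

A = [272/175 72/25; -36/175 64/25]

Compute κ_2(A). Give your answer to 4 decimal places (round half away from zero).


3.5000

M = AᵀA = [15056/6125 3456/875; 3456/875 1856/125]. tr(M)=848/49, det(M)=1024/49
char-poly roots: 16 and 64/49
κ_2(A) = √(λ_max/λ_min) = √(16 / (64/49)) = 3.5000


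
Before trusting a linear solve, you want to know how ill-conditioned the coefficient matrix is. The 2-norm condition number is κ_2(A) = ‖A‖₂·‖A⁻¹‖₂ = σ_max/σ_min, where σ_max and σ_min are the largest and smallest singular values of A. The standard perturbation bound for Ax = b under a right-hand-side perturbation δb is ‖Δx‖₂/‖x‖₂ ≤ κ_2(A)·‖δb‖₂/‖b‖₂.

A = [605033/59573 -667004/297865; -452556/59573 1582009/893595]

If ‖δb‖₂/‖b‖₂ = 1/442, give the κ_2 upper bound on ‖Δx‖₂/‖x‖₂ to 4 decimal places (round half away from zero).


form AᵀA = [570871864225/3548942329 -128441730560/3548942329; -128441730560/3548942329 260272060009/31940480961] with trace 3211254514/19000881 and determinant 17850625/19000881
solving λ² − 3211254514/19000881·λ + 17850625/19000881 = 0 gives λ = 169, 105625/19000881
κ_2(A) = √(λ_max/λ_min) = √(169 / (105625/19000881)) = 174.3600
κ_2(A)·‖δb‖/‖b‖ = 0.3945

0.3945


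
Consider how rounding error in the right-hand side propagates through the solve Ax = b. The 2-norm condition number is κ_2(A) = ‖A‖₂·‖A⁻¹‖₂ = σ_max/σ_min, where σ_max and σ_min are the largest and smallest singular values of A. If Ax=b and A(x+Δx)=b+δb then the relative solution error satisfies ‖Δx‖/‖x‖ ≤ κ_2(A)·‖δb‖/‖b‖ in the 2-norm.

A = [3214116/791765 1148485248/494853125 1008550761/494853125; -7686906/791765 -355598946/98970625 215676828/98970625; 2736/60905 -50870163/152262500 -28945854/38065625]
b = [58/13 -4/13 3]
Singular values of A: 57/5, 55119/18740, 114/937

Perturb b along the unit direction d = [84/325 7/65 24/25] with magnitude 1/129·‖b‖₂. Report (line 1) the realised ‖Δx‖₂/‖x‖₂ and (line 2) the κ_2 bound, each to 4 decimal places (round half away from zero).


from the listed singular values, σ₁ = 57/5, σ_n = 114/937
condition number: (57/5) ÷ (114/937) = 93.7000
κ_2(A)·‖δb‖/‖b‖ = 0.7264
solve Ax = b  →  x = [12.8070 -28.7839 9.4578]
‖b‖₂ = 5.3852 and ‖x‖₂ = 32.8935
with δb = [0.0108 0.0045 0.0401], A·Δx = δb → ‖Δx‖ = 0.3431
realised ‖Δx‖/‖x‖ = 0.0104
realised/bound (from unrounded values) ≈ 0.0144

0.0104
0.7264


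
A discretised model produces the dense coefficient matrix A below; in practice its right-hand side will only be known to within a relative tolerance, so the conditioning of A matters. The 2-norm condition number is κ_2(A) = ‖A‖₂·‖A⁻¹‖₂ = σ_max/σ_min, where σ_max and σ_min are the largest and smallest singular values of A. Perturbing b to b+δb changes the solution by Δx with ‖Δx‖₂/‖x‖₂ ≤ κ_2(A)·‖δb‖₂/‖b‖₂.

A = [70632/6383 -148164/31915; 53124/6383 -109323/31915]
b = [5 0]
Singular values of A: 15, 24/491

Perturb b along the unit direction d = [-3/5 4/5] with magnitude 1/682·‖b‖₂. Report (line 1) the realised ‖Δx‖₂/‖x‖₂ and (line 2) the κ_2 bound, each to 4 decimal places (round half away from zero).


σ_max = 15, σ_min = 24/491
κ_2(A) = 15 / (24/491) = 306.8750
perturbation bound = 306.8750·1/682 = 0.4500
solve Ax = b  →  x = [-23.3596 -56.7564]
‖b‖₂ = 5.0000 and ‖x‖₂ = 61.3756
δb = ε·‖b‖·d = [-0.0044 0.0059]; solving A·Δx = δb gives ‖Δx‖ = 0.1500
dividing the unrounded norms, ‖Δx‖/‖x‖ = 0.0024
tightness: 0.0024 against a bound of 0.4500 (unrounded ratio ≈ 0.0054)

0.0024
0.4500


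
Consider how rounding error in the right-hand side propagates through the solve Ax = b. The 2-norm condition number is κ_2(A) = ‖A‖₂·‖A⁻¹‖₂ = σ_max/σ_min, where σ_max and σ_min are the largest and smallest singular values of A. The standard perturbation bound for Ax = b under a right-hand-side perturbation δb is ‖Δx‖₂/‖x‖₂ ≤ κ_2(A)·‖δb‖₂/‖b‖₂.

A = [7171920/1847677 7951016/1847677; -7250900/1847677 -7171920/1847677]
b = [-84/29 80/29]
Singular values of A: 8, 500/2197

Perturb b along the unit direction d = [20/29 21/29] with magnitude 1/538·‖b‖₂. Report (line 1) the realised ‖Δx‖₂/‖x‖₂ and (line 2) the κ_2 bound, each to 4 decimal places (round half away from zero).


0.0653
0.0653

σ_max = 8, σ_min = 500/2197
condition number: 8 ÷ (500/2197) = 35.1520
perturbation bound = 35.1520·1/538 = 0.0653
solve Ax = b  →  x = [-0.3448 -0.3621]
‖b‖ = 4.0000, ‖x‖ = 0.5000
re-solving with b+δb shifts x by Δx of norm 0.0327
realised ‖Δx‖/‖x‖ = 0.0653
so the bound is sharp here: realised error equals the bound


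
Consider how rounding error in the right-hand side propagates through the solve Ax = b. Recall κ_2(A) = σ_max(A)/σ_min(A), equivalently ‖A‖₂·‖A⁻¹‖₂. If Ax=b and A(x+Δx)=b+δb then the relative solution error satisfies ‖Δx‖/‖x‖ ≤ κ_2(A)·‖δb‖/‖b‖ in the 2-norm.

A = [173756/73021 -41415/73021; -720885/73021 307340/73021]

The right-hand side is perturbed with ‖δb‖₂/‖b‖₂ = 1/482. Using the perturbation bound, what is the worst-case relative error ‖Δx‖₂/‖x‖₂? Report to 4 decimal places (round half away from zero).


M = AᵀA = [327106681/3171961 -136081440/3171961; -136081440/3171961 57211825/3171961]. tr(M)=2274074/18769, det(M)=366025/18769
eigenvalues of AᵀA: λ = (tr ± √(tr²−4·det))/2 = 121, 3025/18769
σ_max=√121=11, σ_min=√(3025/18769)=(55/137) → κ = 27.4000
bound on ‖Δx‖/‖x‖: κ·ε = 27.4000·1/482 = 0.0568

0.0568


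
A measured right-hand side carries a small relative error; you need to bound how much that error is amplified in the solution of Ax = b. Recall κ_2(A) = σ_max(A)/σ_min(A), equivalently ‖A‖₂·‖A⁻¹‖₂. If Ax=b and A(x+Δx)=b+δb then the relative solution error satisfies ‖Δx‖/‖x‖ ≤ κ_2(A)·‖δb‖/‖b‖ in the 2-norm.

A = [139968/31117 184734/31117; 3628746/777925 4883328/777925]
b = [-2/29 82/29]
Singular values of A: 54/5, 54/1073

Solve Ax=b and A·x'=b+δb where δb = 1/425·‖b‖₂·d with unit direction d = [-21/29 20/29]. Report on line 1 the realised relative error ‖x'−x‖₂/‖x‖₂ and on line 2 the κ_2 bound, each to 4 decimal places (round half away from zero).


σ_max = 54/5, σ_min = 54/1073
κ_2(A) = (54/5) / (54/1073) = 214.6000
worst-case relative error ≤ 214.6000 × 1/425 = 0.5049
solve Ax = b  →  x = [-31.6815 23.9926]
‖b‖ = 2.8284, ‖x‖ = 39.7412
with δb = [-0.0048 0.0046], A·Δx = δb → ‖Δx‖ = 0.1322
relative error = 0.0033
tightness: 0.0033 against a bound of 0.5049 (unrounded ratio ≈ 0.0066)

0.0033
0.5049


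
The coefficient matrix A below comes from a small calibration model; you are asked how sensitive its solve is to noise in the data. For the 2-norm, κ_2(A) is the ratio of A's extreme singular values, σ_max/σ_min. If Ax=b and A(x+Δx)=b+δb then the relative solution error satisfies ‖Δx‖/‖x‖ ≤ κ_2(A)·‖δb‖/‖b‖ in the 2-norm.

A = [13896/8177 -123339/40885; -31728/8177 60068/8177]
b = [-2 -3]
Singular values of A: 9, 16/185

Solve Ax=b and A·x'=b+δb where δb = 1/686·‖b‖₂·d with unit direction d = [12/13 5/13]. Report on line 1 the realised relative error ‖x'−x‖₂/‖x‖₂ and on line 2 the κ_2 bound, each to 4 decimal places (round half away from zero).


σ_max = 9, σ_min = 16/185
κ = σ_max/σ_min = 9/(16/185) = 104.0625
κ_2(A)·‖δb‖/‖b‖ = 0.1517
solve Ax = b  →  x = [-30.5020 -16.5196]
‖b‖₂ = 3.6056 and ‖x‖₂ = 34.6882
δb = ε·‖b‖·d = [0.0049 0.0020]; solving A·Δx = δb gives ‖Δx‖ = 0.0608
realised ‖Δx‖/‖x‖ = 0.0018
tightness: 0.0018 against a bound of 0.1517 (unrounded ratio ≈ 0.0115)

0.0018
0.1517


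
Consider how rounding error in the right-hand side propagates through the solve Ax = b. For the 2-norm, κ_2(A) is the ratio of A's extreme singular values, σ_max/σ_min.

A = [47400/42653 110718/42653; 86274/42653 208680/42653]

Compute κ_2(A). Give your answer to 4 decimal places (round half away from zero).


193.0000

AᵀA = [33529284/6295081 80455680/6295081; 80455680/6295081 193099716/6295081]; tr = 1341000/37249, det = 1296/37249
solving λ² − 1341000/37249·λ + 1296/37249 = 0 gives λ = 36, 36/37249
σ_max=√36=6, σ_min=√(36/37249)=(6/193) → κ = 193.0000


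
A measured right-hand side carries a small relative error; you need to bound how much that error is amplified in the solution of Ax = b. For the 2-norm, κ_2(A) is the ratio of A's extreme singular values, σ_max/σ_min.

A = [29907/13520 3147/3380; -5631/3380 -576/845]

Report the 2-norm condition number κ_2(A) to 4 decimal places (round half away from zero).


form AᵀA = [56070369/7311616 5840505/1827904; 5840505/1827904 608481/456976] with trace 389385/43264 and determinant 81/43264
solving λ² − 389385/43264·λ + 81/43264 = 0 gives λ = 9, 9/43264
κ = σ_max/σ_min = 3/(3/208) = 208.0000

208.0000


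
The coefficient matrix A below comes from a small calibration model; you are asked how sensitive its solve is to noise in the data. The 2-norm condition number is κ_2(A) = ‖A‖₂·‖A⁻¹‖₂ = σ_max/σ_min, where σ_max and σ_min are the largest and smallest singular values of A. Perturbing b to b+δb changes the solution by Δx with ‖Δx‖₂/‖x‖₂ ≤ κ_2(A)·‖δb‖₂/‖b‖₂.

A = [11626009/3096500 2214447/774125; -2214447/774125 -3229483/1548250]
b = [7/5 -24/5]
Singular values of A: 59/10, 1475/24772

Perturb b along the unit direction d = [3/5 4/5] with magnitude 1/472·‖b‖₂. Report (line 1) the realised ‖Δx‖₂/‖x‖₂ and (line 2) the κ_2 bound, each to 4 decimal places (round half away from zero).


0.0035
0.2099

σ_max = 59/10, σ_min = 1475/24772
condition number: (59/10) ÷ (1475/24772) = 99.0880
perturbation bound = 99.0880·1/472 = 0.2099
solve Ax = b  →  x = [30.7726 -39.9002]
‖b‖ = 5.0000, ‖x‖ = 50.3883
Δx = A⁻¹·δb where δb = 1/472·5.0000·d; ‖Δx‖ = 0.1779
realised ‖Δx‖/‖x‖ = 0.0035
tightness: 0.0035 against a bound of 0.2099 (unrounded ratio ≈ 0.0168)


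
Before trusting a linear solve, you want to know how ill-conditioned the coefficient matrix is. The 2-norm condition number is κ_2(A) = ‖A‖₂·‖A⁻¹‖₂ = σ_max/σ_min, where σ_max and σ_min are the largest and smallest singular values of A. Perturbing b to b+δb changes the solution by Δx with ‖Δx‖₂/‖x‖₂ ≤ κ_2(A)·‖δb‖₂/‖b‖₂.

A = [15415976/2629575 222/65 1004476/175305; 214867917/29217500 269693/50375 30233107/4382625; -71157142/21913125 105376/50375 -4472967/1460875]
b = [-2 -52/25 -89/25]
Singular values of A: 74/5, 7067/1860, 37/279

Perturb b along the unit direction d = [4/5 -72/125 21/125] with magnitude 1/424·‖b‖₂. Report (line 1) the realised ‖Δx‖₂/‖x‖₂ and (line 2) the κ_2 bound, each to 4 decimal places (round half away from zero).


0.0107
0.2632

from the listed singular values, σ₁ = 74/5, σ_n = 37/279
κ_2(A) = (74/5) / (37/279) = 111.6000
bound on ‖Δx‖/‖x‖: κ·ε = 111.6000·1/424 = 0.2632
solve Ax = b  →  x = [5.4033 -1.0238 -5.2672]
2-norm of b is 4.5826; of x, 7.6149
Δx = A⁻¹·δb where δb = 1/424·4.5826·d; ‖Δx‖ = 0.0815
realised ‖Δx‖/‖x‖ = 0.0107
realised/bound (from unrounded values) ≈ 0.0407


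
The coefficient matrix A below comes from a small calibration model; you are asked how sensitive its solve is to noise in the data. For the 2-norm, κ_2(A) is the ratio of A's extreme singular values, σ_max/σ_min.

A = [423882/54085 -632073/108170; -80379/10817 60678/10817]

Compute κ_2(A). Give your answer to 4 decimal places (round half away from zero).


335.7000

AᵀA = [405702189/3478225 -304272423/3478225; -304272423/3478225 912839769/13912900]; tr = 101425941/556516, det = 164025/556516
λ_max, λ_min = (101425941/556516 ± √10286856377587881/309710058256)/2 = 729/4, 225/139129
κ_2(A) = √(λ_max/λ_min) = √((729/4) / (225/139129)) = 335.7000


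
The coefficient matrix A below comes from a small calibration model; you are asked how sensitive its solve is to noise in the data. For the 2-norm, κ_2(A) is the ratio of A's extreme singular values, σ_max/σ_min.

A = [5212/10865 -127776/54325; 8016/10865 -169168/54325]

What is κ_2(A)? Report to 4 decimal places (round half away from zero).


66.2500

AᵀA = [3656848/4721929 -80880768/23609645; -80880768/23609645 1797780736/118048225]; tr = 1123856/70225, det = 4096/70225
char-poly roots: 16 and 256/70225
κ = σ_max/σ_min = 4/(16/265) = 66.2500


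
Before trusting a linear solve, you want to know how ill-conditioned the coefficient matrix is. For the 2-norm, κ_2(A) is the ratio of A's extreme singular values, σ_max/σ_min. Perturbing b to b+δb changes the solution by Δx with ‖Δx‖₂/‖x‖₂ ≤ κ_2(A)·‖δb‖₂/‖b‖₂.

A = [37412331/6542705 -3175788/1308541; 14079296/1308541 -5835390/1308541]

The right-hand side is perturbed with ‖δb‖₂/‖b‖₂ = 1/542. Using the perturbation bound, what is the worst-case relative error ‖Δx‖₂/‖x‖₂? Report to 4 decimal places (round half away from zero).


0.5244

form AᵀA = [21990819748249/148121068225 -1832541686052/29624213645; -1832541686052/29624213645 152724587796/5924842729] with trace 152715588421/876456025 and determinant 13176900/35058241
eigenvalues of AᵀA: λ = (tr ± √(tr²−4·det))/2 = 4356/25, 75625/35058241
σ_max=√(4356/25)=(66/5), σ_min=√(75625/35058241)=(275/5921) → κ = 284.2080
perturbation bound = 284.2080·1/542 = 0.5244


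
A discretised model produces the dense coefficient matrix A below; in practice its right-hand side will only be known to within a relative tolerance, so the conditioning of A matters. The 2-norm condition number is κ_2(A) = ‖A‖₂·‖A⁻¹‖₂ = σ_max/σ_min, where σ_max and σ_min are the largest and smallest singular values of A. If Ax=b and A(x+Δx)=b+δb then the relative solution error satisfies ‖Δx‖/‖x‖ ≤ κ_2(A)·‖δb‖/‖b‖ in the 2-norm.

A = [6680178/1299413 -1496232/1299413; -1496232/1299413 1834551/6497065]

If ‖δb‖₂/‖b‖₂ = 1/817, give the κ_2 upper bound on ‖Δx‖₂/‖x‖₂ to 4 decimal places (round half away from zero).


0.2838

M = AᵀA = [27878339268/1004446249 -31362518952/5022231245; -31362518952/5022231245 35296449921/25111156225]. tr(M)=435606741/14938225, det(M)=236196/14938225
solving λ² − 435606741/14938225·λ + 236196/14938225 = 0 gives λ = 729/25, 324/597529
κ = σ_max/σ_min = (27/5)/(18/773) = 231.9000
κ_2(A)·‖δb‖/‖b‖ = 0.2838
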